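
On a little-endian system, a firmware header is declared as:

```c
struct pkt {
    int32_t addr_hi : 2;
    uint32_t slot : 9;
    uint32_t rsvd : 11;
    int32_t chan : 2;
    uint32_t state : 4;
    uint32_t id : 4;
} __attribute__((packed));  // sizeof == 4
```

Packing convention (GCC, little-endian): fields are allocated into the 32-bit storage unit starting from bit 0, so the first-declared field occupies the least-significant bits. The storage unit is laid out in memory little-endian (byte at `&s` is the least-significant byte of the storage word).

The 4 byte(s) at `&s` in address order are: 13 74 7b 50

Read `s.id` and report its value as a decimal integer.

5

[0]=0x13 [1]=0x74 [2]=0x7b [3]=0x50 (little-endian) → word 0x507b7413
addr_hi:2 @ bit 0 → (0x507b7413>>0)&0x3 = 0x3
slot:9 @ bit 2 → (0x507b7413>>2)&0x1ff = 0x104
rsvd:11 @ bit 11 → (0x507b7413>>11)&0x7ff = 0x76e
chan:2 @ bit 22 → (0x507b7413>>22)&0x3 = 0x1
state:4 @ bit 24 → (0x507b7413>>24)&0xf = 0x0
id:4 @ bit 28 → (0x507b7413>>28)&0xf = 0x5  ←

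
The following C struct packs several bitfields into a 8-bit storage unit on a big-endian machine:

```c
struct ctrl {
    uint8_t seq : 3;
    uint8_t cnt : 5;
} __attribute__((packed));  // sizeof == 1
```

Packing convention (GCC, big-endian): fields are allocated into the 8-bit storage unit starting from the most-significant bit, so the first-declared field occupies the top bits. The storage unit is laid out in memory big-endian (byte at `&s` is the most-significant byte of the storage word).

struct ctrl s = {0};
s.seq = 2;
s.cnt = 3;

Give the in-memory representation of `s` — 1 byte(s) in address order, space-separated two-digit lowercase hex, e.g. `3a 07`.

43

seq (3b) val=2 bits=0x2 at bit 5: 0x40
cnt (5b) val=3 bits=0x3 at bit 0: 0x43
word = 0x43 → big-endian bytes:
  [0]=0x43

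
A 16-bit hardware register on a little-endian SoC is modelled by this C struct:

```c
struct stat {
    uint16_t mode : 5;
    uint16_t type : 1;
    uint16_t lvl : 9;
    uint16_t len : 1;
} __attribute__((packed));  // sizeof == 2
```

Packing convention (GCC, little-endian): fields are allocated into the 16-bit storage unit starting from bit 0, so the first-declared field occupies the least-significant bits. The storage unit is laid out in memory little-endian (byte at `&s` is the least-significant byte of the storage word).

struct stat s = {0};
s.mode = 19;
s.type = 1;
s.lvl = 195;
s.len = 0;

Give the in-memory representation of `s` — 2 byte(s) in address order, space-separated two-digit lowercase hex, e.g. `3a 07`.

f3 30

[0+:5] mode=19 & 0x1f = 0x13; word=0x0013
[5+:1] type=1 & 0x1 = 0x1; word=0x0033
[6+:9] lvl=195 & 0x1ff = 0xc3; word=0x30f3
[15+:1] len=0 & 0x1 = 0x0; word=0x30f3
word = 0x30f3 → little-endian bytes:
  [0]=0xf3  [1]=0x30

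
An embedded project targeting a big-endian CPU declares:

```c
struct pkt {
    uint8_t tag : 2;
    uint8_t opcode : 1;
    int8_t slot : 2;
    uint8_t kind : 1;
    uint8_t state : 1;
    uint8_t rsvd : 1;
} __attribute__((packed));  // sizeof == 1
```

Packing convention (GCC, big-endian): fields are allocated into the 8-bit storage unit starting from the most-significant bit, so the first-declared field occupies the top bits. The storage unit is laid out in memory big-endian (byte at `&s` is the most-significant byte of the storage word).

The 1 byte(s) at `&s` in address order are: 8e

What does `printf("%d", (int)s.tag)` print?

[0]=0x8e (big-endian) → word 0x8e
tag [6+:2] = (word>>6) & 0x3 = 2  ←
opcode [5+:1] = (word>>5) & 0x1 = 0
slot [3+:2] = (word>>3) & 0x3 = 1
kind [2+:1] = (word>>2) & 0x1 = 1
state [1+:1] = (word>>1) & 0x1 = 1
rsvd [0+:1] = (word>>0) & 0x1 = 0

2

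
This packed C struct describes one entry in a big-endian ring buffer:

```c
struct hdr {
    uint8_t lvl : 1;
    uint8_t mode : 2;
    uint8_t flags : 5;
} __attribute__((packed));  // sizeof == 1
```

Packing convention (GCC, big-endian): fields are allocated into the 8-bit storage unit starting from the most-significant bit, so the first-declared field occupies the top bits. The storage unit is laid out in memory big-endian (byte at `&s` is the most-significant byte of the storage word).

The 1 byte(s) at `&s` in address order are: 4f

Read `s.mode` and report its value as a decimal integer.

2

[0]=0x4f (big-endian) → word 0x4f
lvl [7+:1] = (word>>7) & 0x1 = 0
mode [5+:2] = (word>>5) & 0x3 = 2  ←
flags [0+:5] = (word>>0) & 0x1f = 15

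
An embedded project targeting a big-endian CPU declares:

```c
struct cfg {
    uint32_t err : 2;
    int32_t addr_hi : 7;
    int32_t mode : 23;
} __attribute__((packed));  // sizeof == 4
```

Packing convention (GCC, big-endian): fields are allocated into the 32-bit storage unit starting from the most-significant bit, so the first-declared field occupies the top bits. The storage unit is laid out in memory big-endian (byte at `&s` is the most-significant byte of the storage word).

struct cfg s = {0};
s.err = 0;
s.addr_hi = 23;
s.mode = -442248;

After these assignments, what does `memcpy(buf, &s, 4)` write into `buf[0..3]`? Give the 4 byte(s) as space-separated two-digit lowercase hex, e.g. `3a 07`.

0b f9 40 78

err:2 = 0 → 0x0 << 30 → word 0x00000000
addr_hi:7 = 23 → 0x17 << 23 → word 0x0b800000
mode:23 = -442248 → 0x794078 << 0 → word 0x0bf94078
word = 0x0bf94078 → big-endian bytes:
  [0]=0x0b  [1]=0xf9  [2]=0x40  [3]=0x78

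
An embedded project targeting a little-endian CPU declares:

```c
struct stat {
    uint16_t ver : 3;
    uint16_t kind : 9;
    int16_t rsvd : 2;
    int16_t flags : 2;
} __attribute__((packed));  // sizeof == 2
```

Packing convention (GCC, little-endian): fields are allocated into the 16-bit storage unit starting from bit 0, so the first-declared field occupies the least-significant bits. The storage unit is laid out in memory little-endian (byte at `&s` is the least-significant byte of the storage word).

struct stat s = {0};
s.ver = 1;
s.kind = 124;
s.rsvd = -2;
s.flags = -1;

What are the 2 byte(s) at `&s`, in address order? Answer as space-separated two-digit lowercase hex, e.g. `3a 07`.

[0+:3] ver=1 & 0x7 = 0x1; word=0x0001
[3+:9] kind=124 & 0x1ff = 0x7c; word=0x03e1
[12+:2] rsvd=-2 & 0x3 = 0x2; word=0x23e1
[14+:2] flags=-1 & 0x3 = 0x3; word=0xe3e1
word = 0xe3e1 → little-endian bytes:
  [0]=0xe1  [1]=0xe3

e1 e3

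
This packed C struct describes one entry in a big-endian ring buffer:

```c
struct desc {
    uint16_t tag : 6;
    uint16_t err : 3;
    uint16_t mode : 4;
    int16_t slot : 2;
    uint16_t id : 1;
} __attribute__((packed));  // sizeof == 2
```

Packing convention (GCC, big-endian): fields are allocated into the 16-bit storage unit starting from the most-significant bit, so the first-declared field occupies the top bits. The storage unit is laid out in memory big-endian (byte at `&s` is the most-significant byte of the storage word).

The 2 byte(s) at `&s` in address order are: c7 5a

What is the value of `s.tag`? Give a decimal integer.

[0]=0xc7 [1]=0x5a (big-endian) → word 0xc75a
tag [10+:6] = (word>>10) & 0x3f = 49  ←
err [7+:3] = (word>>7) & 0x7 = 6
mode [3+:4] = (word>>3) & 0xf = 11
slot [1+:2] = (word>>1) & 0x3 = 1
id [0+:1] = (word>>0) & 0x1 = 0

49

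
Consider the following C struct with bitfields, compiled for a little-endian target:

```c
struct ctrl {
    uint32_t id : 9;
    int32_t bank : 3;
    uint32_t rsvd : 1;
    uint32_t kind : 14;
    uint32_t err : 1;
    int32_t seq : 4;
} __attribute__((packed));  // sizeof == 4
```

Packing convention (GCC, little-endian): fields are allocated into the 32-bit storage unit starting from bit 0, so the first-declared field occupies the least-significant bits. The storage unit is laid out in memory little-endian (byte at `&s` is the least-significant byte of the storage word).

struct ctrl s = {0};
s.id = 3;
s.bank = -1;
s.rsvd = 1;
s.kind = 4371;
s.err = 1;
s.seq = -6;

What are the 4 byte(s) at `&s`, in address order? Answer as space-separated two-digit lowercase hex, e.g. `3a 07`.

id:9 = 3 → 0x3 << 0 → word 0x00000003
bank:3 = -1 → 0x7 << 9 → word 0x00000e03
rsvd:1 = 1 → 0x1 << 12 → word 0x00001e03
kind:14 = 4371 → 0x1113 << 13 → word 0x02227e03
err:1 = 1 → 0x1 << 27 → word 0x0a227e03
seq:4 = -6 → 0xa << 28 → word 0xaa227e03
word = 0xaa227e03 → little-endian bytes:
  [0]=0x03  [1]=0x7e  [2]=0x22  [3]=0xaa

03 7e 22 aa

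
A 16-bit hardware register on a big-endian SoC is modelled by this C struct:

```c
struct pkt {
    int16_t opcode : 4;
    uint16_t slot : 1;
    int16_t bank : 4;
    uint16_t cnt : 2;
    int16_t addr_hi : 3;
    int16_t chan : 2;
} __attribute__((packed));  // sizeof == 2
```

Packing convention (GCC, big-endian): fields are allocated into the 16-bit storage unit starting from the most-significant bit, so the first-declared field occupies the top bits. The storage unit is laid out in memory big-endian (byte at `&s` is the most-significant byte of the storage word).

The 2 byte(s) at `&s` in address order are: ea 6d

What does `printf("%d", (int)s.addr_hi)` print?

3

[0]=0xea [1]=0x6d (big-endian) → word 0xea6d
opcode [12+:4] = (word>>12) & 0xf = 14
slot [11+:1] = (word>>11) & 0x1 = 1
bank [7+:4] = (word>>7) & 0xf = 4
cnt [5+:2] = (word>>5) & 0x3 = 3
addr_hi [2+:3] = (word>>2) & 0x7 = 3  ←
chan [0+:2] = (word>>0) & 0x3 = 1
addr_hi signed 3b, MSB=0: value = 3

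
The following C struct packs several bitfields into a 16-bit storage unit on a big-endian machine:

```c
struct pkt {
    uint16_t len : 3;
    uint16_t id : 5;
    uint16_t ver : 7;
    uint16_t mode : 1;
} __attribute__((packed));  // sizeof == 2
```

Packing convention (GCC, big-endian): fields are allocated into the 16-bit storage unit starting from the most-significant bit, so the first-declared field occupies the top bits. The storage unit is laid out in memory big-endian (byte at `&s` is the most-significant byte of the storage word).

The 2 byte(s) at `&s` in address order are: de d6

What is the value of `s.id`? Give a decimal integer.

30

[0]=0xde [1]=0xd6 (big-endian) → word 0xded6
len [13+:3] = (word>>13) & 0x7 = 6
id [8+:5] = (word>>8) & 0x1f = 30  ←
ver [1+:7] = (word>>1) & 0x7f = 107
mode [0+:1] = (word>>0) & 0x1 = 0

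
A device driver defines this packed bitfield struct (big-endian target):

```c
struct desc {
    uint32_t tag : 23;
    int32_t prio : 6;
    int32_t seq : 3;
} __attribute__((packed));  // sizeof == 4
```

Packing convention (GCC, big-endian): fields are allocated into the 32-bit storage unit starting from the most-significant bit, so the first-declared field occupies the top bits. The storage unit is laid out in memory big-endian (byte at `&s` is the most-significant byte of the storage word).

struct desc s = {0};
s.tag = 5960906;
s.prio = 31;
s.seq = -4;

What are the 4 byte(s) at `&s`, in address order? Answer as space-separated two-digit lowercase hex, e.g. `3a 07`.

b5 e9 94 fc

tag:23 = 5960906 → 0x5af4ca << 9 → word 0xb5e99400
prio:6 = 31 → 0x1f << 3 → word 0xb5e994f8
seq:3 = -4 → 0x4 << 0 → word 0xb5e994fc
word = 0xb5e994fc → big-endian bytes:
  [0]=0xb5  [1]=0xe9  [2]=0x94  [3]=0xfc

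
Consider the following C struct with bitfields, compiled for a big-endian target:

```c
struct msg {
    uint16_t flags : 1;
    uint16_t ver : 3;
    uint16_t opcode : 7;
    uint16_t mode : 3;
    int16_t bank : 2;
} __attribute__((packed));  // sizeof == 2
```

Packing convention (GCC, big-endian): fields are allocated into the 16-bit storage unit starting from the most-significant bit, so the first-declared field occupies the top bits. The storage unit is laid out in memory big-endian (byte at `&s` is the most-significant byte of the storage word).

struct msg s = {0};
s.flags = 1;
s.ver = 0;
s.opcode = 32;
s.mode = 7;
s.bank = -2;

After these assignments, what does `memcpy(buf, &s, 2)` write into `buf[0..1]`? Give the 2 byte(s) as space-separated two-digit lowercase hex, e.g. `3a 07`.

84 1e

flags (1b) val=1 bits=0x1 at bit 15: 0x8000
ver (3b) val=0 bits=0x0 at bit 12: 0x8000
opcode (7b) val=32 bits=0x20 at bit 5: 0x8400
mode (3b) val=7 bits=0x7 at bit 2: 0x841c
bank (2b) val=-2 bits=0x2 at bit 0: 0x841e
word = 0x841e → big-endian bytes:
  [0]=0x84  [1]=0x1e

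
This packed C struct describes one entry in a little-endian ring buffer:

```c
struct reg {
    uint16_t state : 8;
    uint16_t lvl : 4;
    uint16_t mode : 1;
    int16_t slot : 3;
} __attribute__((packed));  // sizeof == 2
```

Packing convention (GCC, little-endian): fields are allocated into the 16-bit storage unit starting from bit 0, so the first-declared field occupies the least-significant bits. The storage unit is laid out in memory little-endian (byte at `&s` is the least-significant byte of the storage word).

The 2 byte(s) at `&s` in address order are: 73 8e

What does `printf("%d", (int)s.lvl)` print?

14

[0]=0x73 [1]=0x8e (little-endian) → word 0x8e73
state [0+:8] = (word>>0) & 0xff = 115
lvl [8+:4] = (word>>8) & 0xf = 14  ←
mode [12+:1] = (word>>12) & 0x1 = 0
slot [13+:3] = (word>>13) & 0x7 = 4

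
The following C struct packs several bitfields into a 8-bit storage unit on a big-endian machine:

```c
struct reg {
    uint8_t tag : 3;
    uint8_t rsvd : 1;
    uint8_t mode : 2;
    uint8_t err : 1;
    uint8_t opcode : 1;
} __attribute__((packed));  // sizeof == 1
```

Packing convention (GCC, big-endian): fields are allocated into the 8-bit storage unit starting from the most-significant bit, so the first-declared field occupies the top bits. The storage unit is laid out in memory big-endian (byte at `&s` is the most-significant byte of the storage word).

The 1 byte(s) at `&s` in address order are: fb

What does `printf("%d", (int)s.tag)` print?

[0]=0xfb (big-endian) → word 0xfb
tag:3 @ bit 5 → (0xfb>>5)&0x7 = 0x7  ←
rsvd:1 @ bit 4 → (0xfb>>4)&0x1 = 0x1
mode:2 @ bit 2 → (0xfb>>2)&0x3 = 0x2
err:1 @ bit 1 → (0xfb>>1)&0x1 = 0x1
opcode:1 @ bit 0 → (0xfb>>0)&0x1 = 0x1

7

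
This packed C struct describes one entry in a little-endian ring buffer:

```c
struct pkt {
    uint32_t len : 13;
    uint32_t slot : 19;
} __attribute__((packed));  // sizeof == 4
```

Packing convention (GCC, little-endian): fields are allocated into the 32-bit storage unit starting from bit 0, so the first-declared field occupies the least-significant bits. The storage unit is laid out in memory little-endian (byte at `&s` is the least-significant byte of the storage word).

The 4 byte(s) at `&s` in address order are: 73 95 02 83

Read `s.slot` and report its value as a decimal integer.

[0]=0x73 [1]=0x95 [2]=0x02 [3]=0x83 (little-endian) → word 0x83029573
len:13 @ bit 0 → (0x83029573>>0)&0x1fff = 0x1573
slot:19 @ bit 13 → (0x83029573>>13)&0x7ffff = 0x41814  ←

268308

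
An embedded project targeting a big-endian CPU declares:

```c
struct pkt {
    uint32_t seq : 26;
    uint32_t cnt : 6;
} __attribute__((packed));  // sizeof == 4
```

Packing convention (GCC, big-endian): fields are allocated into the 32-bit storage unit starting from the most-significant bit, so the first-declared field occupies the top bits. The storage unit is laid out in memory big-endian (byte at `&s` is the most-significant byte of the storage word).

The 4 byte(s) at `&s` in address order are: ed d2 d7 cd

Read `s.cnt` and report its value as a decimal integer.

[0]=0xed [1]=0xd2 [2]=0xd7 [3]=0xcd (big-endian) → word 0xedd2d7cd
seq [6+:26] = (word>>6) & 0x3ffffff = 62344031
cnt [0+:6] = (word>>0) & 0x3f = 13  ←

13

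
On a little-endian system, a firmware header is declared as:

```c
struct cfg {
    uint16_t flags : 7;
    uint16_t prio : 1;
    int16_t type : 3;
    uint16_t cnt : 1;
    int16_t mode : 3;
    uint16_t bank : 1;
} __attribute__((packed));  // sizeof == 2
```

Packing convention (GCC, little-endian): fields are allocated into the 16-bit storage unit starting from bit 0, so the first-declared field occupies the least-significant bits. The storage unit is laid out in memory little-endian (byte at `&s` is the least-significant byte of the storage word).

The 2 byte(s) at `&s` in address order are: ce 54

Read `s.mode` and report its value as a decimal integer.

-3

[0]=0xce [1]=0x54 (little-endian) → word 0x54ce
flags:7 @ bit 0 → (0x54ce>>0)&0x7f = 0x4e
prio:1 @ bit 7 → (0x54ce>>7)&0x1 = 0x1
type:3 @ bit 8 → (0x54ce>>8)&0x7 = 0x4
cnt:1 @ bit 11 → (0x54ce>>11)&0x1 = 0x0
mode:3 @ bit 12 → (0x54ce>>12)&0x7 = 0x5  ←
bank:1 @ bit 15 → (0x54ce>>15)&0x1 = 0x0
mode signed 3b, MSB=1: 5 - 8 = -3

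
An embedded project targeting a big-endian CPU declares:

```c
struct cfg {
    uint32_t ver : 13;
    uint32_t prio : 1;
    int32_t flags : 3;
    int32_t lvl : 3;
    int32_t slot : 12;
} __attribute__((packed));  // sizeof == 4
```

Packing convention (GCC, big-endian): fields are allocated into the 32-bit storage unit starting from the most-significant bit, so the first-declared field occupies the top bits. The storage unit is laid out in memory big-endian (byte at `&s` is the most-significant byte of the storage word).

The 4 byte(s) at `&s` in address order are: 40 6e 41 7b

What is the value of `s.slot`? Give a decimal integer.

[0]=0x40 [1]=0x6e [2]=0x41 [3]=0x7b (big-endian) → word 0x406e417b
ver:13 @ bit 19 → (0x406e417b>>19)&0x1fff = 0x80d
prio:1 @ bit 18 → (0x406e417b>>18)&0x1 = 0x1
flags:3 @ bit 15 → (0x406e417b>>15)&0x7 = 0x4
lvl:3 @ bit 12 → (0x406e417b>>12)&0x7 = 0x4
slot:12 @ bit 0 → (0x406e417b>>0)&0xfff = 0x17b  ←
slot signed 12b, MSB=0: value = 379

379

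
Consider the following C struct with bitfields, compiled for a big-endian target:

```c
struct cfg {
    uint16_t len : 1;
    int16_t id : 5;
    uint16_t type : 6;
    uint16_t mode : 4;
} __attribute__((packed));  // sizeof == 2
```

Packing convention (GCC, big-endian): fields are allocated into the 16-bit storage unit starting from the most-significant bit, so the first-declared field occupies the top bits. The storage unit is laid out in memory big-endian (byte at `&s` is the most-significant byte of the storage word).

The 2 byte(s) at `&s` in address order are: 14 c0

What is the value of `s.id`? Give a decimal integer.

5

[0]=0x14 [1]=0xc0 (big-endian) → word 0x14c0
len:1 @ bit 15 → (0x14c0>>15)&0x1 = 0x0
id:5 @ bit 10 → (0x14c0>>10)&0x1f = 0x5  ←
type:6 @ bit 4 → (0x14c0>>4)&0x3f = 0xc
mode:4 @ bit 0 → (0x14c0>>0)&0xf = 0x0
id signed 5b, MSB=0: value = 5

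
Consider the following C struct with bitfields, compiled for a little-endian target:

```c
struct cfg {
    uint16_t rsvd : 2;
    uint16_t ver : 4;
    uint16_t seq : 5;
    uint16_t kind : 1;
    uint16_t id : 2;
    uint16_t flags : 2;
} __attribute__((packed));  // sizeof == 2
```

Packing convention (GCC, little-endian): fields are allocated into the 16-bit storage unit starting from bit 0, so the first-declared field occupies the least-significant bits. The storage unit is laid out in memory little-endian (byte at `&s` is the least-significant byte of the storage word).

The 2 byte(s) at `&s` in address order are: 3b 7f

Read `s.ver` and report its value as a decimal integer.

[0]=0x3b [1]=0x7f (little-endian) → word 0x7f3b
rsvd:2 @ bit 0 → (0x7f3b>>0)&0x3 = 0x3
ver:4 @ bit 2 → (0x7f3b>>2)&0xf = 0xe  ←
seq:5 @ bit 6 → (0x7f3b>>6)&0x1f = 0x1c
kind:1 @ bit 11 → (0x7f3b>>11)&0x1 = 0x1
id:2 @ bit 12 → (0x7f3b>>12)&0x3 = 0x3
flags:2 @ bit 14 → (0x7f3b>>14)&0x3 = 0x1

14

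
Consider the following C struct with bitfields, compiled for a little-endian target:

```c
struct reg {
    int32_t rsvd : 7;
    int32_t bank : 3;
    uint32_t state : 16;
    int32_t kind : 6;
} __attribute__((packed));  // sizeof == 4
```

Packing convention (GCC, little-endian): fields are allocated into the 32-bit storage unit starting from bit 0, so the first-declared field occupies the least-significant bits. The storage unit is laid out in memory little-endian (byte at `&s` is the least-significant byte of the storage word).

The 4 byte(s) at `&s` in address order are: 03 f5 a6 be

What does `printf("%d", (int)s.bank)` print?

2

[0]=0x03 [1]=0xf5 [2]=0xa6 [3]=0xbe (little-endian) → word 0xbea6f503
rsvd [0+:7] = (word>>0) & 0x7f = 3
bank [7+:3] = (word>>7) & 0x7 = 2  ←
state [10+:16] = (word>>10) & 0xffff = 43453
kind [26+:6] = (word>>26) & 0x3f = 47
bank signed 3b, MSB=0: value = 2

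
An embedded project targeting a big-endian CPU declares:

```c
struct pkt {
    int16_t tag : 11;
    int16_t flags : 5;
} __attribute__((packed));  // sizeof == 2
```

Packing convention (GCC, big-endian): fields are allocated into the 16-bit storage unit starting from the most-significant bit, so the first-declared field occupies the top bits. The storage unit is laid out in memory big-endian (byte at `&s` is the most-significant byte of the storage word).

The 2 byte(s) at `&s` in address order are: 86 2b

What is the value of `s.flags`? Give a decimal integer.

11

[0]=0x86 [1]=0x2b (big-endian) → word 0x862b
tag [5+:11] = (word>>5) & 0x7ff = 1073
flags [0+:5] = (word>>0) & 0x1f = 11  ←
flags signed 5b, MSB=0: value = 11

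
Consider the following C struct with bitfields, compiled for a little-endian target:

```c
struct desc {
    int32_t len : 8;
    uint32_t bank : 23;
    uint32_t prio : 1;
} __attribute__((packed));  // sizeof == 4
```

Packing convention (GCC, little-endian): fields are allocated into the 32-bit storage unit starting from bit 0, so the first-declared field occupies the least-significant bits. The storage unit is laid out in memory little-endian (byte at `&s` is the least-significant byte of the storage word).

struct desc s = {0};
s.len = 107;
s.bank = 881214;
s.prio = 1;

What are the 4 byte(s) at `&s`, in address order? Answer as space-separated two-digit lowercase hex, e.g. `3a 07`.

6b 3e 72 8d

len (8b) val=107 bits=0x6b at bit 0: 0x0000006b
bank (23b) val=881214 bits=0xd723e at bit 8: 0x0d723e6b
prio (1b) val=1 bits=0x1 at bit 31: 0x8d723e6b
word = 0x8d723e6b → little-endian bytes:
  [0]=0x6b  [1]=0x3e  [2]=0x72  [3]=0x8d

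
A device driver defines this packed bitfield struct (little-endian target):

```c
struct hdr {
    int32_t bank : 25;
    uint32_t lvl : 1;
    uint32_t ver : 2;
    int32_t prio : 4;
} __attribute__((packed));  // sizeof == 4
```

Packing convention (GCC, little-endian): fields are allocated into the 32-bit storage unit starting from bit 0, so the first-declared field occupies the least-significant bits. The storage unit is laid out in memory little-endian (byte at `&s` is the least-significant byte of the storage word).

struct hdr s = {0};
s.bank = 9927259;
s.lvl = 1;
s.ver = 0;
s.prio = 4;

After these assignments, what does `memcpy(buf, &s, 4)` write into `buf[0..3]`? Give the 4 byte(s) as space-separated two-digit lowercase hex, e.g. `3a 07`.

5b 7a 97 42

bank (25b) val=9927259 bits=0x977a5b at bit 0: 0x00977a5b
lvl (1b) val=1 bits=0x1 at bit 25: 0x02977a5b
ver (2b) val=0 bits=0x0 at bit 26: 0x02977a5b
prio (4b) val=4 bits=0x4 at bit 28: 0x42977a5b
word = 0x42977a5b → little-endian bytes:
  [0]=0x5b  [1]=0x7a  [2]=0x97  [3]=0x42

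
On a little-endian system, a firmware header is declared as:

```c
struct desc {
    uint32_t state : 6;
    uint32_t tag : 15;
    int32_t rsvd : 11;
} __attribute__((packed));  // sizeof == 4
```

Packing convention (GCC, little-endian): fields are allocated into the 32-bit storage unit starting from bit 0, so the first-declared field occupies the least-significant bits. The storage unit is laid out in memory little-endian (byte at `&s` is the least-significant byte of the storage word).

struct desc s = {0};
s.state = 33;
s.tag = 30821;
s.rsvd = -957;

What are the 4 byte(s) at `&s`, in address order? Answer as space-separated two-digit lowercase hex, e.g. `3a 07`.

61 19 7e 88

state (6b) val=33 bits=0x21 at bit 0: 0x00000021
tag (15b) val=30821 bits=0x7865 at bit 6: 0x001e1961
rsvd (11b) val=-957 bits=0x443 at bit 21: 0x887e1961
word = 0x887e1961 → little-endian bytes:
  [0]=0x61  [1]=0x19  [2]=0x7e  [3]=0x88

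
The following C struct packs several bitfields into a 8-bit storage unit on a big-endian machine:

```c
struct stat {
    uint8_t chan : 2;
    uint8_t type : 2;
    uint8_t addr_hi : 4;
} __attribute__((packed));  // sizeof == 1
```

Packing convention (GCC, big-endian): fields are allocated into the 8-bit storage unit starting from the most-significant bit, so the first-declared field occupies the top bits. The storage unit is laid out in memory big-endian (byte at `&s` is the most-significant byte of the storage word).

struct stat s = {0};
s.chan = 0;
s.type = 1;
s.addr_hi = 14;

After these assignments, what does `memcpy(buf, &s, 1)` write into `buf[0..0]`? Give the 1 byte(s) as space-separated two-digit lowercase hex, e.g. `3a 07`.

1e

[6+:2] chan=0 & 0x3 = 0x0; word=0x00
[4+:2] type=1 & 0x3 = 0x1; word=0x10
[0+:4] addr_hi=14 & 0xf = 0xe; word=0x1e
word = 0x1e → big-endian bytes:
  [0]=0x1e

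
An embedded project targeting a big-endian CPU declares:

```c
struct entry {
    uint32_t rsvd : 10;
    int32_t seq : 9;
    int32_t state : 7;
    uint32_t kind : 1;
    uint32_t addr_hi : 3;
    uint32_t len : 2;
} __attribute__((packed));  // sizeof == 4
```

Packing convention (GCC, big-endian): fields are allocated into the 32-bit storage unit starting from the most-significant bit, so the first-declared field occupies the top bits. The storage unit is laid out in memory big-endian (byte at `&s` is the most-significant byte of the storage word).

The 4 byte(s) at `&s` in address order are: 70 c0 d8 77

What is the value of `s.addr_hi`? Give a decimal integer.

[0]=0x70 [1]=0xc0 [2]=0xd8 [3]=0x77 (big-endian) → word 0x70c0d877
rsvd:10 @ bit 22 → (0x70c0d877>>22)&0x3ff = 0x1c3
seq:9 @ bit 13 → (0x70c0d877>>13)&0x1ff = 0x6
state:7 @ bit 6 → (0x70c0d877>>6)&0x7f = 0x61
kind:1 @ bit 5 → (0x70c0d877>>5)&0x1 = 0x1
addr_hi:3 @ bit 2 → (0x70c0d877>>2)&0x7 = 0x5  ←
len:2 @ bit 0 → (0x70c0d877>>0)&0x3 = 0x3

5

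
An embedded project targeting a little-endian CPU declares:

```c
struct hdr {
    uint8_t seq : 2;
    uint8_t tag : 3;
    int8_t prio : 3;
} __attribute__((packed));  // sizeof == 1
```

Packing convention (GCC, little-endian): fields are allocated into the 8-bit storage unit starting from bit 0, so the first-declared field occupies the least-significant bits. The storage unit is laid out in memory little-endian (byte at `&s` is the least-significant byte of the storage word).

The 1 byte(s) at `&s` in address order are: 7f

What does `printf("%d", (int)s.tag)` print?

[0]=0x7f (little-endian) → word 0x7f
seq:2 @ bit 0 → (0x7f>>0)&0x3 = 0x3
tag:3 @ bit 2 → (0x7f>>2)&0x7 = 0x7  ←
prio:3 @ bit 5 → (0x7f>>5)&0x7 = 0x3

7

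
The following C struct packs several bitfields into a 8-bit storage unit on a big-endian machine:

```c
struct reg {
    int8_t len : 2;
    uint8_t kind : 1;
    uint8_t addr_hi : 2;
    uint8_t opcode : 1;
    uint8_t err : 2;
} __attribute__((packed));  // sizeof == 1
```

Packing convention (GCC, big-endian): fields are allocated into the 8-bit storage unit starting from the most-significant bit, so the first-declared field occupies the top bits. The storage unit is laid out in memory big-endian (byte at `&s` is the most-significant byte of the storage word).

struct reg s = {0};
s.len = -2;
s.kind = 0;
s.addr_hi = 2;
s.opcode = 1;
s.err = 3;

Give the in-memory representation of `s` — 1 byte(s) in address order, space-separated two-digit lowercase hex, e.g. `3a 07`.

[6+:2] len=-2 & 0x3 = 0x2; word=0x80
[5+:1] kind=0 & 0x1 = 0x0; word=0x80
[3+:2] addr_hi=2 & 0x3 = 0x2; word=0x90
[2+:1] opcode=1 & 0x1 = 0x1; word=0x94
[0+:2] err=3 & 0x3 = 0x3; word=0x97
word = 0x97 → big-endian bytes:
  [0]=0x97

97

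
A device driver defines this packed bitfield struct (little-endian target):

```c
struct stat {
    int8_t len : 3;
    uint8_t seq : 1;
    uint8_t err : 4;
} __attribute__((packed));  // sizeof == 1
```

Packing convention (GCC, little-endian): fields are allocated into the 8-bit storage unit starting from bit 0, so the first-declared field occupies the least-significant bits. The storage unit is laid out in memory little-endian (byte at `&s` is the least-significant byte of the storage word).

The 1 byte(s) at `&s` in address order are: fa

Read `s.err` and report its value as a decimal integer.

[0]=0xfa (little-endian) → word 0xfa
len:3 @ bit 0 → (0xfa>>0)&0x7 = 0x2
seq:1 @ bit 3 → (0xfa>>3)&0x1 = 0x1
err:4 @ bit 4 → (0xfa>>4)&0xf = 0xf  ←

15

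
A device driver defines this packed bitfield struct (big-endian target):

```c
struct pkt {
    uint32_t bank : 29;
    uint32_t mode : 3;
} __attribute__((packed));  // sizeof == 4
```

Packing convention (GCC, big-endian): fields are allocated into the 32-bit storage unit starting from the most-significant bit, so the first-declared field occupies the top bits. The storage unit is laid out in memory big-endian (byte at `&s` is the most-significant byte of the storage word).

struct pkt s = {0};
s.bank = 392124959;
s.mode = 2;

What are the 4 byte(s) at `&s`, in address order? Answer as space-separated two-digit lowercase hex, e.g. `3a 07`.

bank:29 = 392124959 → 0x175f5a1f << 3 → word 0xbafad0f8
mode:3 = 2 → 0x2 << 0 → word 0xbafad0fa
word = 0xbafad0fa → big-endian bytes:
  [0]=0xba  [1]=0xfa  [2]=0xd0  [3]=0xfa

ba fa d0 fa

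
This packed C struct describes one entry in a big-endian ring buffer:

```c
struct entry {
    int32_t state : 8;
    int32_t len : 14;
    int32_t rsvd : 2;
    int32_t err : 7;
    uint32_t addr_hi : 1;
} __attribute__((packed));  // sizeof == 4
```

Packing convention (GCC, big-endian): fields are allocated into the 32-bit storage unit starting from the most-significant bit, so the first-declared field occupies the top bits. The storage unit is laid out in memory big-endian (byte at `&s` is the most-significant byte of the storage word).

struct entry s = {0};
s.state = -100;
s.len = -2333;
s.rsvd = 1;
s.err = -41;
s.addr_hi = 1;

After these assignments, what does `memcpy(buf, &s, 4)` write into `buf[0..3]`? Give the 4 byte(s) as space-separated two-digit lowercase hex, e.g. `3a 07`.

9c db 8d af

state:8 = -100 → 0x9c << 24 → word 0x9c000000
len:14 = -2333 → 0x36e3 << 10 → word 0x9cdb8c00
rsvd:2 = 1 → 0x1 << 8 → word 0x9cdb8d00
err:7 = -41 → 0x57 << 1 → word 0x9cdb8dae
addr_hi:1 = 1 → 0x1 << 0 → word 0x9cdb8daf
word = 0x9cdb8daf → big-endian bytes:
  [0]=0x9c  [1]=0xdb  [2]=0x8d  [3]=0xaf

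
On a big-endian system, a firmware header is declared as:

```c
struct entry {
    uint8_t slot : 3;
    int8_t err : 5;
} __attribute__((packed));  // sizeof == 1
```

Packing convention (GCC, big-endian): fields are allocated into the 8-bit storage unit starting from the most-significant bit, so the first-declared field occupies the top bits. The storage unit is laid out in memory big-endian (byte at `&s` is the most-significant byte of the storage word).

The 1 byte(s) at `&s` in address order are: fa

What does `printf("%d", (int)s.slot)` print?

[0]=0xfa (big-endian) → word 0xfa
slot:3 @ bit 5 → (0xfa>>5)&0x7 = 0x7  ←
err:5 @ bit 0 → (0xfa>>0)&0x1f = 0x1a

7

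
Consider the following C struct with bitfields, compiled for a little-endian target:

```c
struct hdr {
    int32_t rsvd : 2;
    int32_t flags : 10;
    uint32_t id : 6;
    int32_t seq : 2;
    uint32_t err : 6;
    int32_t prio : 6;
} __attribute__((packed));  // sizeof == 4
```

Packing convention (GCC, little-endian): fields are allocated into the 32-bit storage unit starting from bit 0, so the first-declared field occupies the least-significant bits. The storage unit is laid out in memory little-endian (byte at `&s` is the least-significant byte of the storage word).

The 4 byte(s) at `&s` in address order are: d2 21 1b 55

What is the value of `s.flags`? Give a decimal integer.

[0]=0xd2 [1]=0x21 [2]=0x1b [3]=0x55 (little-endian) → word 0x551b21d2
rsvd:2 @ bit 0 → (0x551b21d2>>0)&0x3 = 0x2
flags:10 @ bit 2 → (0x551b21d2>>2)&0x3ff = 0x74  ←
id:6 @ bit 12 → (0x551b21d2>>12)&0x3f = 0x32
seq:2 @ bit 18 → (0x551b21d2>>18)&0x3 = 0x2
err:6 @ bit 20 → (0x551b21d2>>20)&0x3f = 0x11
prio:6 @ bit 26 → (0x551b21d2>>26)&0x3f = 0x15
flags signed 10b, MSB=0: value = 116

116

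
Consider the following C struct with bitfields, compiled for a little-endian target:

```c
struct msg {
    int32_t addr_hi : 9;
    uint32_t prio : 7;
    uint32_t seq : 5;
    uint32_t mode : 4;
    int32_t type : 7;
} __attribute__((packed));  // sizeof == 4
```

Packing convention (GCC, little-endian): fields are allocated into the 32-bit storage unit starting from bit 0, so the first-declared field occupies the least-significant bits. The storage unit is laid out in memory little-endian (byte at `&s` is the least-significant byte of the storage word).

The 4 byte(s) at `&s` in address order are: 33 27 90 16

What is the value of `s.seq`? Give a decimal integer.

[0]=0x33 [1]=0x27 [2]=0x90 [3]=0x16 (little-endian) → word 0x16902733
addr_hi [0+:9] = (word>>0) & 0x1ff = 307
prio [9+:7] = (word>>9) & 0x7f = 19
seq [16+:5] = (word>>16) & 0x1f = 16  ←
mode [21+:4] = (word>>21) & 0xf = 4
type [25+:7] = (word>>25) & 0x7f = 11

16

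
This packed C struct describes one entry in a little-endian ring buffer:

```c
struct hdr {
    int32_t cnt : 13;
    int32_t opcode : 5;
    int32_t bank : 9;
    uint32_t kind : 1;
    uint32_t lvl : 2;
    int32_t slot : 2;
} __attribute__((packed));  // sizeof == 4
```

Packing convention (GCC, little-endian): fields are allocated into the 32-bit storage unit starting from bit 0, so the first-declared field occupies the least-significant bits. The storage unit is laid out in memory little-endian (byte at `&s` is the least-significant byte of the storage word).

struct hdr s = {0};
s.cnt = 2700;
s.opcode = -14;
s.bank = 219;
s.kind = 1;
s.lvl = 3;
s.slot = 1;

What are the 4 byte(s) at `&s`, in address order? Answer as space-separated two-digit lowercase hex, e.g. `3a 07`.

cnt (13b) val=2700 bits=0xa8c at bit 0: 0x00000a8c
opcode (5b) val=-14 bits=0x12 at bit 13: 0x00024a8c
bank (9b) val=219 bits=0xdb at bit 18: 0x036e4a8c
kind (1b) val=1 bits=0x1 at bit 27: 0x0b6e4a8c
lvl (2b) val=3 bits=0x3 at bit 28: 0x3b6e4a8c
slot (2b) val=1 bits=0x1 at bit 30: 0x7b6e4a8c
word = 0x7b6e4a8c → little-endian bytes:
  [0]=0x8c  [1]=0x4a  [2]=0x6e  [3]=0x7b

8c 4a 6e 7b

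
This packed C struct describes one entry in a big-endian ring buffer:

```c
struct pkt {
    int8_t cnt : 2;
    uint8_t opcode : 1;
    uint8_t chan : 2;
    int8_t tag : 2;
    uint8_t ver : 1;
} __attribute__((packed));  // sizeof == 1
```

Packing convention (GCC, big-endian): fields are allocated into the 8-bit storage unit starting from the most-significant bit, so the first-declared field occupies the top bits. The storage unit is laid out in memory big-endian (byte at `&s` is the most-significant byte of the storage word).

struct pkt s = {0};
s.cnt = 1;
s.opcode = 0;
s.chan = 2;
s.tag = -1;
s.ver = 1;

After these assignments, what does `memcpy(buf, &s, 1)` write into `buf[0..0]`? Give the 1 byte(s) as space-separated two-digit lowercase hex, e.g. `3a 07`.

cnt:2 = 1 → 0x1 << 6 → word 0x40
opcode:1 = 0 → 0x0 << 5 → word 0x40
chan:2 = 2 → 0x2 << 3 → word 0x50
tag:2 = -1 → 0x3 << 1 → word 0x56
ver:1 = 1 → 0x1 << 0 → word 0x57
word = 0x57 → big-endian bytes:
  [0]=0x57

57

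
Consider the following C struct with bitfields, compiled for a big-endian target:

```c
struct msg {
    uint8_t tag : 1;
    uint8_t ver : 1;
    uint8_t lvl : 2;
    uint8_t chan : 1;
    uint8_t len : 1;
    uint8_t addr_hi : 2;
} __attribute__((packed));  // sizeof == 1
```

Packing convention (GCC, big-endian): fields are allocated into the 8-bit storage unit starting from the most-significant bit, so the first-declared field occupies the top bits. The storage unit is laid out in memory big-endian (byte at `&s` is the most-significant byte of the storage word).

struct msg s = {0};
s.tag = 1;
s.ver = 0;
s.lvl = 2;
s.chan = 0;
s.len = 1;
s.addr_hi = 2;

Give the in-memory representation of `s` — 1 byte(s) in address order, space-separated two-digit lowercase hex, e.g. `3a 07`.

tag (1b) val=1 bits=0x1 at bit 7: 0x80
ver (1b) val=0 bits=0x0 at bit 6: 0x80
lvl (2b) val=2 bits=0x2 at bit 4: 0xa0
chan (1b) val=0 bits=0x0 at bit 3: 0xa0
len (1b) val=1 bits=0x1 at bit 2: 0xa4
addr_hi (2b) val=2 bits=0x2 at bit 0: 0xa6
word = 0xa6 → big-endian bytes:
  [0]=0xa6

a6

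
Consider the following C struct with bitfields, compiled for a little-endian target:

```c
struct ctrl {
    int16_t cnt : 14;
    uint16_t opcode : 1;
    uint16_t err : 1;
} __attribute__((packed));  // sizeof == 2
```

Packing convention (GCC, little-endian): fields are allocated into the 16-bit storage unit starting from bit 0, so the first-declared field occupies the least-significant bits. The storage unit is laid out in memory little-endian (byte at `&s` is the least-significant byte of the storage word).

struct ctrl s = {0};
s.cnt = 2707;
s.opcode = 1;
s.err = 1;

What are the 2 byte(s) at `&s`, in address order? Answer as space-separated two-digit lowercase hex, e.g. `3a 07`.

93 ca

cnt (14b) val=2707 bits=0xa93 at bit 0: 0x0a93
opcode (1b) val=1 bits=0x1 at bit 14: 0x4a93
err (1b) val=1 bits=0x1 at bit 15: 0xca93
word = 0xca93 → little-endian bytes:
  [0]=0x93  [1]=0xca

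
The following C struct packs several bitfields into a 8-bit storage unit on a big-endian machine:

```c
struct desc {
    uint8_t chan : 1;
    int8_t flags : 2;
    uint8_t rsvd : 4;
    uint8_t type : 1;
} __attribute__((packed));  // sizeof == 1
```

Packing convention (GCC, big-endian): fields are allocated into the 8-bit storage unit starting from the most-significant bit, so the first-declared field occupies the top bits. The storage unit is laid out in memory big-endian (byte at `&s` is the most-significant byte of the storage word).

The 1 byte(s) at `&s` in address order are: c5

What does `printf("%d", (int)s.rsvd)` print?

2

[0]=0xc5 (big-endian) → word 0xc5
chan:1 @ bit 7 → (0xc5>>7)&0x1 = 0x1
flags:2 @ bit 5 → (0xc5>>5)&0x3 = 0x2
rsvd:4 @ bit 1 → (0xc5>>1)&0xf = 0x2  ←
type:1 @ bit 0 → (0xc5>>0)&0x1 = 0x1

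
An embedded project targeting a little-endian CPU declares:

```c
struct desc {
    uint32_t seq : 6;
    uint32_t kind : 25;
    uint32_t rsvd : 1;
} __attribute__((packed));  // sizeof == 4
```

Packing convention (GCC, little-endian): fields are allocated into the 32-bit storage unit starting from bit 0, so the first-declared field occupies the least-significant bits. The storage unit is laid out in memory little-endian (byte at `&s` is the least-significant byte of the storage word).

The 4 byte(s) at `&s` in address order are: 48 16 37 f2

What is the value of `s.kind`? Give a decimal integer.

[0]=0x48 [1]=0x16 [2]=0x37 [3]=0xf2 (little-endian) → word 0xf2371648
seq:6 @ bit 0 → (0xf2371648>>0)&0x3f = 0x8
kind:25 @ bit 6 → (0xf2371648>>6)&0x1ffffff = 0x1c8dc59  ←
rsvd:1 @ bit 31 → (0xf2371648>>31)&0x1 = 0x1

29940825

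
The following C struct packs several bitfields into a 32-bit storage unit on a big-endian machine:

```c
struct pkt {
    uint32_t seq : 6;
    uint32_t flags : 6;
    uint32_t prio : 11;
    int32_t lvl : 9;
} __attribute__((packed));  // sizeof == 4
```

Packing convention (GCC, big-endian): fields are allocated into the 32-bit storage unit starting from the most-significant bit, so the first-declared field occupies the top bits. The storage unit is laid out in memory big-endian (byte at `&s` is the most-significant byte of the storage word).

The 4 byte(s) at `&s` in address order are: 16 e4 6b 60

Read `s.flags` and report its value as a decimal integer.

46

[0]=0x16 [1]=0xe4 [2]=0x6b [3]=0x60 (big-endian) → word 0x16e46b60
seq [26+:6] = (word>>26) & 0x3f = 5
flags [20+:6] = (word>>20) & 0x3f = 46  ←
prio [9+:11] = (word>>9) & 0x7ff = 565
lvl [0+:9] = (word>>0) & 0x1ff = 352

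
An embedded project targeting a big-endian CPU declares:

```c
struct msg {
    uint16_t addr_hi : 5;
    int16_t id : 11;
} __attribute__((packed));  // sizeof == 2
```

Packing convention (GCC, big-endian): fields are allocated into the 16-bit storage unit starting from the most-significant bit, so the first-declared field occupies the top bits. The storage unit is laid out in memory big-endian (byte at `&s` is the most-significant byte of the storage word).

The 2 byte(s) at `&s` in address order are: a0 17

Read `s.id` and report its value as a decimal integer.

23

[0]=0xa0 [1]=0x17 (big-endian) → word 0xa017
addr_hi [11+:5] = (word>>11) & 0x1f = 20
id [0+:11] = (word>>0) & 0x7ff = 23  ←
id signed 11b, MSB=0: value = 23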